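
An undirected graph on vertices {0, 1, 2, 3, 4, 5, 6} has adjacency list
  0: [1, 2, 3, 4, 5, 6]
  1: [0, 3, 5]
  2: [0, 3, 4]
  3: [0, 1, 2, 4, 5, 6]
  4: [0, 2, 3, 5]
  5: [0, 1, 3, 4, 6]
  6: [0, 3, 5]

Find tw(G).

3

A width-3 tree decomposition is:
Bags: B1 = {0, 2, 3, 4}  B2 = {0, 3, 4, 5}  B3 = {0, 3, 5, 6}  B4 = {0, 1, 3, 5}
Tree: B1–B2, B2–B3, B3–B4
The largest bag has 4 vertices, giving width 3; this decomposition certifies tw(G) ≤ 3. On the other hand G contains the 4-clique {0, 2, 3, 4}. A clique must lie in a single bag of any decomposition, so no decomposition can have width below 3. Hence tw(G) = 3 exactly.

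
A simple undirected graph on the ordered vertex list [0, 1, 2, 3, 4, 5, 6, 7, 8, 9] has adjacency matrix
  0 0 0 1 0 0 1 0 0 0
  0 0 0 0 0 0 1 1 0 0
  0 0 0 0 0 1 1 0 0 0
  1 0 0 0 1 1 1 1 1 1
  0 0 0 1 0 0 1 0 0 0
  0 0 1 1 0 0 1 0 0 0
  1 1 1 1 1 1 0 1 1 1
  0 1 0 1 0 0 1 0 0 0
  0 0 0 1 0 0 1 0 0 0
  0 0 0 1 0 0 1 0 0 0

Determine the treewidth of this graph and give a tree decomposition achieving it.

Treewidth 2.
Bags: B1 = {3, 6, 8}  B2 = {0, 3, 6}  B3 = {3, 6, 7}  B4 = {3, 6, 9}  B5 = {3, 5, 6}  B6 = {1, 6, 7}  B7 = {2, 5, 6}  B8 = {3, 4, 6}
Tree: B1–B2, B2–B3, B2–B4, B3–B5, B3–B6, B5–B7, B1–B8

Every bag has size at most 3, so the width is 3 − 1 = 2 and tw(G) ≤ 2. For the lower bound, the 3 vertices {1, 6, 7} are pairwise adjacent, and any tree decomposition puts a clique entirely inside one bag — forcing width ≥ 2. Hence tw(G) = 2 exactly.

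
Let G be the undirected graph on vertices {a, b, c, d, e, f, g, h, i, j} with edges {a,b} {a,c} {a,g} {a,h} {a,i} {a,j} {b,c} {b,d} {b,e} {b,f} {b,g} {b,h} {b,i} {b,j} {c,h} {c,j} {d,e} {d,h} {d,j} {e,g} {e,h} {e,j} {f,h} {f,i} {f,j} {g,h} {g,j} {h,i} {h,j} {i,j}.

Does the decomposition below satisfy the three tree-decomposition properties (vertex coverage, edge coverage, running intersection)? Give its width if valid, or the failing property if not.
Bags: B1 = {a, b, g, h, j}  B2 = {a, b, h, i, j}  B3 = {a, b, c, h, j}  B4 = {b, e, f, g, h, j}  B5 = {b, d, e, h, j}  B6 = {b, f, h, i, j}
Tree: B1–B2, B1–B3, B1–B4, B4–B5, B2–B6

A tree decomposition must satisfy three properties: every vertex lies in some bag; for every edge, both endpoints lie together in some bag; and for every vertex, the bags containing it form a connected subtree. Here bags containing vertex f are not connected in the tree, so the decomposition is invalid.

No — bags containing vertex f are not connected in the tree.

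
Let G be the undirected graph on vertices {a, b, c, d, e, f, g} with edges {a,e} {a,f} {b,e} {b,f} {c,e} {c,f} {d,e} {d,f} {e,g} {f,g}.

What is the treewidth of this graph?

2

A width-2 tree decomposition is:
Bags: B1 = {a, e, f}  B2 = {c, e, f}  B3 = {b, e, f}  B4 = {d, e, f}  B5 = {e, f, g}
Tree: B1–B2, B2–B3, B3–B4, B4–B5
Each bag holds 3 vertices, so the decomposition has width 2, which upper-bounds the treewidth. Since f–a–e–c–f is a cycle in G, G is not acyclic. Forests are exactly the graphs of treewidth ≤ 1, so tw(G) ≥ 2. The upper and lower bounds meet at 2, so that is the treewidth.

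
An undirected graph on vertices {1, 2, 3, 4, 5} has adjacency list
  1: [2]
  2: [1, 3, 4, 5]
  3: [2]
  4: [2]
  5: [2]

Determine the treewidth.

A width-1 tree decomposition is:
Bags: B1 = {2, 5}  B2 = {2, 3}  B3 = {2, 4}  B4 = {1, 2}
Tree: B1–B2, B1–B3, B3–B4
Every bag has size at most 2, so the width is 2 − 1 = 1 and tw(G) ≤ 1. G has an edge, so its treewidth is at least 1. The upper and lower bounds meet at 1, so that is the treewidth.

1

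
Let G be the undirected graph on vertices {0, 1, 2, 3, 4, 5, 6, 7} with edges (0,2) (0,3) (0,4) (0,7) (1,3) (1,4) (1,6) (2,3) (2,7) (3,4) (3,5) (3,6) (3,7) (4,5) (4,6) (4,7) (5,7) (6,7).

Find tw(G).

3

A width-3 tree decomposition is:
Bags: B1 = {0, 2, 3, 7}  B2 = {0, 3, 4, 7}  B3 = {3, 4, 5, 7}  B4 = {3, 4, 6, 7}  B5 = {1, 3, 4, 6}
Tree: B1–B2, B2–B3, B2–B4, B4–B5
Each bag holds 4 vertices, so the decomposition has width 3, which upper-bounds the treewidth. On the other hand G contains the 4-clique {0, 2, 3, 7}. A clique must lie in a single bag of any decomposition, so no decomposition can have width below 3. Therefore the treewidth is 3.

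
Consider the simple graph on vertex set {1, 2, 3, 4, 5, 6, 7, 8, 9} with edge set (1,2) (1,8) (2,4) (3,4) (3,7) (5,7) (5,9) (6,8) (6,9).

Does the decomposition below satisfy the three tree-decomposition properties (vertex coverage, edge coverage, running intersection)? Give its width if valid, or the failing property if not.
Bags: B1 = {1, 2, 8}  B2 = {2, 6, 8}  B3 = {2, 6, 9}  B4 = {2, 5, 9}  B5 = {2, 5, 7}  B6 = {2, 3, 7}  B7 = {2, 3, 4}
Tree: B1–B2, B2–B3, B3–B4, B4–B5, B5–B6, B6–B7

Vertex coverage: the bags together contain {1, 2, 3, 4, 5, 6, 7, 8, 9}, the full vertex set. Edge coverage: each edge of G has both endpoints in at least one bag. Running intersection: for every vertex, the bags containing it form a connected subtree. All three properties hold, so this is a valid tree decomposition of width max|bag| − 1 = 2, and hence tw(G) ≤ 2.

Yes; width 2.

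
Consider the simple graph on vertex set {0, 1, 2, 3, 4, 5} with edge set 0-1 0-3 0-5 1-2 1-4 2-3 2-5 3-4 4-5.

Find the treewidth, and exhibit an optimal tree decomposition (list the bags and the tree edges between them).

Treewidth 3.
Bags: B1 = {0, 2, 3, 4}  B2 = {0, 1, 2, 4}  B3 = {0, 2, 4, 5}
Tree: B1–B2, B2–B3

Each bag holds 4 vertices, so the decomposition has width 3, which upper-bounds the treewidth. For the lower bound: the 4 vertex sets {3,4}, {0,1}, {2}, {5} are disjoint, each induces a connected subgraph, and every pair is joined by at least one edge of G. Contracting each set to a single vertex therefore yields K_{4} as a minor, and since treewidth is minor-monotone, tw(G) ≥ tw(K_{4}) = 3. Therefore the treewidth is 3.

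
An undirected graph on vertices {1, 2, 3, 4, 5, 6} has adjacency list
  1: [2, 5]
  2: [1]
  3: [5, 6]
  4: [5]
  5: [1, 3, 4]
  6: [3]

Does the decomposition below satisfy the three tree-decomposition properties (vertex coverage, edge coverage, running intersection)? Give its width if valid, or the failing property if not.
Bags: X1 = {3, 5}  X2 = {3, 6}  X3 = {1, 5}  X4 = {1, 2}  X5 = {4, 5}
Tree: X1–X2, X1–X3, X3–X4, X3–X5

Checking the three conditions: (i) the bags cover all of {1, 2, 3, 4, 5, 6}; (ii) for each edge, some bag contains both endpoints; (iii) the bags containing any fixed vertex form a subtree. All hold, so the decomposition is valid with width 2 − 1 = 1.

Yes; width 1.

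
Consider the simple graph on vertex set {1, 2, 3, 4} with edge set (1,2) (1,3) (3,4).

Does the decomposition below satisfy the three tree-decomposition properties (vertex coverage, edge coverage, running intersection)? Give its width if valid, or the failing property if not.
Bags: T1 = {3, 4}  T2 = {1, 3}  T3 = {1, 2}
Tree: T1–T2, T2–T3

Vertex coverage: the bags together contain {1, 2, 3, 4}, the full vertex set. Edge coverage: each edge of G has both endpoints in at least one bag. Running intersection: for every vertex, the bags containing it form a connected subtree. All three properties hold, so this is a valid tree decomposition of width max|bag| − 1 = 1, and hence tw(G) ≤ 1.

Yes; width 1.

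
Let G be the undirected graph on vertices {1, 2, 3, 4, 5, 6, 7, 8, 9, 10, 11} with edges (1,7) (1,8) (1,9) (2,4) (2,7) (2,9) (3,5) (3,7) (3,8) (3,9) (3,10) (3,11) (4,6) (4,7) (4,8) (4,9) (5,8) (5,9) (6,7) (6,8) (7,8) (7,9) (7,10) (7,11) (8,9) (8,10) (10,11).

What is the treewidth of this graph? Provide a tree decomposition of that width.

Every bag has size at most 4, so the width is 4 − 1 = 3 and tw(G) ≤ 3. For the lower bound, the 4 vertices {3, 5, 8, 9} are pairwise adjacent, and any tree decomposition puts a clique entirely inside one bag — forcing width ≥ 3. The upper and lower bounds meet at 3, so that is the treewidth.

Treewidth 3.
One optimal decomposition is:
Bags: B1 = {4, 7, 8, 9}  B2 = {2, 4, 7, 9}  B3 = {4, 6, 7, 8}  B4 = {3, 7, 8, 9}  B5 = {3, 7, 8, 10}  B6 = {3, 7, 10, 11}  B7 = {1, 7, 8, 9}  B8 = {3, 5, 8, 9}
Tree: B1–B2, B1–B3, B1–B4, B4–B5, B5–B6, B1–B7, B4–B8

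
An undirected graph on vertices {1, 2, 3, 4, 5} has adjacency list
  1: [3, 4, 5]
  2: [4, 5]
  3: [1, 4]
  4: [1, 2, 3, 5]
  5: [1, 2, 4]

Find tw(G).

A width-2 tree decomposition is:
Bags: B1 = {1, 4, 5}  B2 = {2, 4, 5}  B3 = {1, 3, 4}
Tree: B1–B2, B1–B3
The largest bag has 3 vertices, giving width 2; this decomposition certifies tw(G) ≤ 2. On the other hand G contains the 3-clique {1, 3, 4}. A clique must lie in a single bag of any decomposition, so no decomposition can have width below 2. The upper and lower bounds meet at 2, so that is the treewidth.

2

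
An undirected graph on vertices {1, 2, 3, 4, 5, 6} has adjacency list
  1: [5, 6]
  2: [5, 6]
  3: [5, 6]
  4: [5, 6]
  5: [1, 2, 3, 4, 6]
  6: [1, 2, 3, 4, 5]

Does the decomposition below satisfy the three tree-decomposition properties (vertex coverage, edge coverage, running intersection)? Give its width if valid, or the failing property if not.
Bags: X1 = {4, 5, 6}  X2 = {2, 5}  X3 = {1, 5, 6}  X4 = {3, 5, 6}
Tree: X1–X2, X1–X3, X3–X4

A tree decomposition must satisfy three properties: every vertex lies in some bag; for every edge, both endpoints lie together in some bag; and for every vertex, the bags containing it form a connected subtree. Here edge (6,2) lies in no bag, so the decomposition is invalid.

No — edge (6,2) lies in no bag.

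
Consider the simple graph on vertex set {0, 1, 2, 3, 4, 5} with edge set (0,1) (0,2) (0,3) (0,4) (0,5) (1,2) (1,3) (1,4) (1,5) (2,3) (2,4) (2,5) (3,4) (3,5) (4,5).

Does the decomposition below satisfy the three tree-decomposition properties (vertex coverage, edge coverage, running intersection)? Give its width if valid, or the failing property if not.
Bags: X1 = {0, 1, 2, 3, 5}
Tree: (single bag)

No — vertex 4 appears in no bag.

A tree decomposition must satisfy three properties: every vertex lies in some bag; for every edge, both endpoints lie together in some bag; and for every vertex, the bags containing it form a connected subtree. Here vertex 4 appears in no bag, so the decomposition is invalid.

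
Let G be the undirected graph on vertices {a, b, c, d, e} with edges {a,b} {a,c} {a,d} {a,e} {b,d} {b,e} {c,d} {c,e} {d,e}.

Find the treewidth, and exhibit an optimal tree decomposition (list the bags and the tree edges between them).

The largest bag has 4 vertices, giving width 3; this decomposition certifies tw(G) ≤ 3. On the other hand G contains the 4-clique {a, c, d, e}. A clique must lie in a single bag of any decomposition, so no decomposition can have width below 3. Therefore the treewidth is 3.

Treewidth 3.
One optimal decomposition is:
Bags: B1 = {a, c, d, e}  B2 = {a, b, d, e}
Tree: B1–B2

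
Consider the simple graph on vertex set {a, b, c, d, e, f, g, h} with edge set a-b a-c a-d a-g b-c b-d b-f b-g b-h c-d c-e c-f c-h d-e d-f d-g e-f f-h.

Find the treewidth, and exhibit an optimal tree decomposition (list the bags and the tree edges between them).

Treewidth 3.
One such decomposition:
Bags: B1 = {b, c, d, f}  B2 = {a, b, c, d}  B3 = {c, d, e, f}  B4 = {b, c, f, h}  B5 = {a, b, d, g}
Tree: B1–B2, B1–B3, B1–B4, B2–B5

Each bag holds 4 vertices, so the decomposition has width 3, which upper-bounds the treewidth. Conversely, {c, d, e, f} is a clique of size 4, and the vertices of any clique must share a bag in every tree decomposition; so some bag has ≥ 4 vertices and tw(G) ≥ 3. Combining the bounds, tw(G) = 3.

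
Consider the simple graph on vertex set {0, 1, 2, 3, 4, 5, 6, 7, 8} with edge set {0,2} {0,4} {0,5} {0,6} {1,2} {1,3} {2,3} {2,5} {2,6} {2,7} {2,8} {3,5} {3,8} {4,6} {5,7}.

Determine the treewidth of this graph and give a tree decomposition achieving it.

Each bag holds 3 vertices, so the decomposition has width 2, which upper-bounds the treewidth. Conversely, {0, 2, 5} is a clique of size 3, and the vertices of any clique must share a bag in every tree decomposition; so some bag has ≥ 3 vertices and tw(G) ≥ 2. Hence tw(G) = 2 exactly.

Treewidth 2.
One optimal decomposition is:
Bags: B1 = {0, 2, 5}  B2 = {2, 3, 5}  B3 = {2, 3, 8}  B4 = {1, 2, 3}  B5 = {2, 5, 7}  B6 = {0, 2, 6}  B7 = {0, 4, 6}
Tree: B1–B2, B2–B3, B2–B4, B2–B5, B1–B6, B6–B7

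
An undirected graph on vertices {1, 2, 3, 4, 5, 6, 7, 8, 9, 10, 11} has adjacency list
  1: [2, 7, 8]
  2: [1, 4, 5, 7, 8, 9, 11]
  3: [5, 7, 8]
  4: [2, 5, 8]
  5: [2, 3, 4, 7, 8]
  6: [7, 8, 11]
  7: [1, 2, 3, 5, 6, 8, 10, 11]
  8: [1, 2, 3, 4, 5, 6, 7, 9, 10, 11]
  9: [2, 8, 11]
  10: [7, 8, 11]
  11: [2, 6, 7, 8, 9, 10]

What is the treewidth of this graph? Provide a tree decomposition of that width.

Treewidth 3.
One such decomposition:
Bags: B1 = {2, 5, 7, 8}  B2 = {1, 2, 7, 8}  B3 = {2, 4, 5, 8}  B4 = {2, 7, 8, 11}  B5 = {3, 5, 7, 8}  B6 = {2, 8, 9, 11}  B7 = {6, 7, 8, 11}  B8 = {7, 8, 10, 11}
Tree: B1–B2, B1–B3, B2–B4, B1–B5, B4–B6, B4–B7, B4–B8

Every bag has size at most 4, so the width is 4 − 1 = 3 and tw(G) ≤ 3. Conversely, {2, 8, 9, 11} is a clique of size 4, and the vertices of any clique must share a bag in every tree decomposition; so some bag has ≥ 4 vertices and tw(G) ≥ 3. Therefore the treewidth is 3.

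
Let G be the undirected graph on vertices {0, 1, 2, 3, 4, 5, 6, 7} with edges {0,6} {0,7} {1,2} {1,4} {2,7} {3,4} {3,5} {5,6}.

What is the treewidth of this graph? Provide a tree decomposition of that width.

Every bag has size at most 3, so the width is 3 − 1 = 2 and tw(G) ≤ 2. The edges 0–6–5–3–4–1–2–7–0 form a cycle, so G is not a tree and its treewidth is at least 2. Hence tw(G) = 2 exactly.

Treewidth 2.
One optimal decomposition is:
Bags: B1 = {0, 5, 6}  B2 = {0, 3, 5}  B3 = {0, 3, 4}  B4 = {0, 1, 4}  B5 = {0, 1, 2}  B6 = {0, 2, 7}
Tree: B1–B2, B2–B3, B3–B4, B4–B5, B5–B6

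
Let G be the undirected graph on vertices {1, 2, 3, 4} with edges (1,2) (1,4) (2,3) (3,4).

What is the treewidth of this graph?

A width-2 tree decomposition is:
Bags: B1 = {1, 2, 4}  B2 = {2, 3, 4}
Tree: B1–B2
Each bag holds 3 vertices, so the decomposition has width 2, which upper-bounds the treewidth. For the lower bound, G contains the cycle 4–1–2–3–4, so G is not a forest; only forests have treewidth ≤ 1, hence tw(G) ≥ 2. Therefore the treewidth is 2.

2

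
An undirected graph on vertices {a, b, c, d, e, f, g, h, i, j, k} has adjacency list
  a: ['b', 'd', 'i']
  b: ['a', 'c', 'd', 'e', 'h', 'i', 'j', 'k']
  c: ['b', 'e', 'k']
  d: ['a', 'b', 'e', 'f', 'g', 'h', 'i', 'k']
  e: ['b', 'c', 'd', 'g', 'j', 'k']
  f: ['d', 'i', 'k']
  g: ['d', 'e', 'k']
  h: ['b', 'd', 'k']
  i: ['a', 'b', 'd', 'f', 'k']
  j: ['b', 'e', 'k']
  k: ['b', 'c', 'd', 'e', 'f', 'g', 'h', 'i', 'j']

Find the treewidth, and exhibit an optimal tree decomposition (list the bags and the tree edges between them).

The largest bag has 4 vertices, giving width 3; this decomposition certifies tw(G) ≤ 3. For the lower bound, the 4 vertices {a, b, d, i} are pairwise adjacent, and any tree decomposition puts a clique entirely inside one bag — forcing width ≥ 3. The upper and lower bounds meet at 3, so that is the treewidth.

Treewidth 3.
One optimal decomposition is:
Bags: B1 = {b, d, i, k}  B2 = {b, d, h, k}  B3 = {b, d, e, k}  B4 = {d, f, i, k}  B5 = {b, e, j, k}  B6 = {d, e, g, k}  B7 = {a, b, d, i}  B8 = {b, c, e, k}
Tree: B1–B2, B2–B3, B1–B4, B3–B5, B3–B6, B1–B7, B5–B8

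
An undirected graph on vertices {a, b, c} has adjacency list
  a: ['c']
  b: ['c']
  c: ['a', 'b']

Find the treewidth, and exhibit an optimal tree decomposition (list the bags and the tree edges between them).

Each bag holds 2 vertices, so the decomposition has width 1, which upper-bounds the treewidth. G has an edge, so its treewidth is at least 1. Therefore the treewidth is 1.

Treewidth 1.
One such decomposition:
Bags: B1 = {a, c}  B2 = {b, c}
Tree: B1–B2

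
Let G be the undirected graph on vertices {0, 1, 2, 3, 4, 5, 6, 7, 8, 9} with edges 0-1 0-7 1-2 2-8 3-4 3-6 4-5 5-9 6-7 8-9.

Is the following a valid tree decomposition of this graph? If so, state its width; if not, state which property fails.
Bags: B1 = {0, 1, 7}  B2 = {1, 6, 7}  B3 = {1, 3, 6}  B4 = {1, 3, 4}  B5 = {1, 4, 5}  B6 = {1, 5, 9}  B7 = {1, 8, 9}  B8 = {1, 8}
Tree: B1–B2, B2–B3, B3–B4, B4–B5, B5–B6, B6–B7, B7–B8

No — vertex 2 appears in no bag.

A tree decomposition must satisfy three properties: every vertex lies in some bag; for every edge, both endpoints lie together in some bag; and for every vertex, the bags containing it form a connected subtree. Here vertex 2 appears in no bag, so the decomposition is invalid.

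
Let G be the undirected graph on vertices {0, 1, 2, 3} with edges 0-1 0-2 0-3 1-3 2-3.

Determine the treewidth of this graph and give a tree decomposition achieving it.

Each bag holds 3 vertices, so the decomposition has width 2, which upper-bounds the treewidth. Conversely, {0, 1, 3} is a clique of size 3, and the vertices of any clique must share a bag in every tree decomposition; so some bag has ≥ 3 vertices and tw(G) ≥ 2. Combining the bounds, tw(G) = 2.

Treewidth 2.
Bags: B1 = {0, 1, 3}  B2 = {0, 2, 3}
Tree: B1–B2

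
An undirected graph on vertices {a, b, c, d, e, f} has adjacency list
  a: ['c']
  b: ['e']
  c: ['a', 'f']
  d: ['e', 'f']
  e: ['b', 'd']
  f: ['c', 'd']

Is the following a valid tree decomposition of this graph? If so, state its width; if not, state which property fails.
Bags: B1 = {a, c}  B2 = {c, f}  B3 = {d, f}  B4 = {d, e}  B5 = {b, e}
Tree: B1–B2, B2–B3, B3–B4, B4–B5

Yes; width 1.

Every vertex of G appears in some bag (union = {a, b, c, d, e, f}); every edge is covered by a bag; and for each vertex v the set of bags containing v is connected in the bag tree. The decomposition is therefore valid. The largest bag has 2 vertices, so the width is 1.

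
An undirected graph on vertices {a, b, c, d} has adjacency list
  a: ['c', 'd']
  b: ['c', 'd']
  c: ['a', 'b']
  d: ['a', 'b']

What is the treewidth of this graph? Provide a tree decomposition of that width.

Treewidth 2.
One optimal decomposition is:
Bags: B1 = {b, c, d}  B2 = {a, c, d}
Tree: B1–B2

The largest bag has 3 vertices, giving width 2; this decomposition certifies tw(G) ≤ 2. The edges d–b–c–a–d form a cycle, so G is not a tree and its treewidth is at least 2. Therefore the treewidth is 2.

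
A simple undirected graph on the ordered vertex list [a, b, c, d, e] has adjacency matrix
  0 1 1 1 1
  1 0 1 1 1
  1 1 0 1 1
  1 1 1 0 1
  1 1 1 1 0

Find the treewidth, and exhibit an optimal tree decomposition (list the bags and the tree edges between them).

Treewidth 4.
Bags: B1 = {a, b, c, d, e}
Tree: (single bag)

With just one bag of size 5, the width is 5 − 1 = 4, so tw(G) ≤ 4. For the lower bound, the 5 vertices {a, b, c, d, e} are pairwise adjacent, and any tree decomposition puts a clique entirely inside one bag — forcing width ≥ 4. Hence tw(G) = 4 exactly.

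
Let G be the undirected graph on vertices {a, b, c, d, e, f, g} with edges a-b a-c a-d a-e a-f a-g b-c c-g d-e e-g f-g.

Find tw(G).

2

A width-2 tree decomposition is:
Bags: B1 = {a, f, g}  B2 = {a, c, g}  B3 = {a, e, g}  B4 = {a, b, c}  B5 = {a, d, e}
Tree: B1–B2, B1–B3, B2–B4, B3–B5
Each bag holds 3 vertices, so the decomposition has width 2, which upper-bounds the treewidth. Conversely, {a, d, e} is a clique of size 3, and the vertices of any clique must share a bag in every tree decomposition; so some bag has ≥ 3 vertices and tw(G) ≥ 2. Combining the bounds, tw(G) = 2.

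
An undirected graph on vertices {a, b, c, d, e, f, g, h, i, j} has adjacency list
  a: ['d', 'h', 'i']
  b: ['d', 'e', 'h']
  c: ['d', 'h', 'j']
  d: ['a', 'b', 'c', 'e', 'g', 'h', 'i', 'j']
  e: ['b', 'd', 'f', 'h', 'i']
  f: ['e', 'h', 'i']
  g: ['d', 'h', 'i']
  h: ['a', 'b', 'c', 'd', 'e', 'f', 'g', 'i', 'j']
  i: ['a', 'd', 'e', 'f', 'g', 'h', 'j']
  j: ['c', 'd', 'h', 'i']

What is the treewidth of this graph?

3

A width-3 tree decomposition is:
Bags: B1 = {d, e, h, i}  B2 = {d, h, i, j}  B3 = {d, g, h, i}  B4 = {c, d, h, j}  B5 = {e, f, h, i}  B6 = {b, d, e, h}  B7 = {a, d, h, i}
Tree: B1–B2, B1–B3, B2–B4, B1–B5, B1–B6, B1–B7
The largest bag has 4 vertices, giving width 3; this decomposition certifies tw(G) ≤ 3. On the other hand G contains the 4-clique {c, d, h, j}. A clique must lie in a single bag of any decomposition, so no decomposition can have width below 3. The upper and lower bounds meet at 3, so that is the treewidth.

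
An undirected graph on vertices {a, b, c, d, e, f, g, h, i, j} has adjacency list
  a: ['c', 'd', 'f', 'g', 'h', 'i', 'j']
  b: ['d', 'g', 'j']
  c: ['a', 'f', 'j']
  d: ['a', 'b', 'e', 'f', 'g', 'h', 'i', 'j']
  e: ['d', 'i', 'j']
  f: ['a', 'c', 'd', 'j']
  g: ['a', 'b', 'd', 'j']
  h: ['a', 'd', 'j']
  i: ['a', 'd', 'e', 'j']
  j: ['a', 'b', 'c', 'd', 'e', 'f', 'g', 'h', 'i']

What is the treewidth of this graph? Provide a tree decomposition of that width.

Treewidth 3.
One optimal decomposition is:
Bags: B1 = {a, d, f, j}  B2 = {a, c, f, j}  B3 = {a, d, g, j}  B4 = {b, d, g, j}  B5 = {a, d, i, j}  B6 = {d, e, i, j}  B7 = {a, d, h, j}
Tree: B1–B2, B1–B3, B3–B4, B1–B5, B5–B6, B3–B7

Each bag holds 4 vertices, so the decomposition has width 3, which upper-bounds the treewidth. On the other hand G contains the 4-clique {d, e, i, j}. A clique must lie in a single bag of any decomposition, so no decomposition can have width below 3. Combining the bounds, tw(G) = 3.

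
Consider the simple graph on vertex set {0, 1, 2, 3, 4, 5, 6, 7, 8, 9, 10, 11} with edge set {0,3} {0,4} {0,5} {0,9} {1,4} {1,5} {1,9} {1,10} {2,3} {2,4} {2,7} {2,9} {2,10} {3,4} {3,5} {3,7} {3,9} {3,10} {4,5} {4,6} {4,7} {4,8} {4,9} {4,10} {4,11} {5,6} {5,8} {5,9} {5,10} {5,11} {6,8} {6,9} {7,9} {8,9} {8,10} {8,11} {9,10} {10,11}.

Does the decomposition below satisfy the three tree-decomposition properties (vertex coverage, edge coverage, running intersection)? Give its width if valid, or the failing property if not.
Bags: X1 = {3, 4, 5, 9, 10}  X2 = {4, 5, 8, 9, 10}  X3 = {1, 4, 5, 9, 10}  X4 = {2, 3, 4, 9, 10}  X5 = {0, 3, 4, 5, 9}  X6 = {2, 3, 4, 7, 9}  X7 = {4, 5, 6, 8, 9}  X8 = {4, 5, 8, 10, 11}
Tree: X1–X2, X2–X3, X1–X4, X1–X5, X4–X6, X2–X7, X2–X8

Vertex coverage: the bags together contain {0, 1, 2, 3, 4, 5, 6, 7, 8, 9, 10, 11}, the full vertex set. Edge coverage: each edge of G has both endpoints in at least one bag. Running intersection: for every vertex, the bags containing it form a connected subtree. All three properties hold, so this is a valid tree decomposition of width max|bag| − 1 = 4, and hence tw(G) ≤ 4.

Yes; width 4.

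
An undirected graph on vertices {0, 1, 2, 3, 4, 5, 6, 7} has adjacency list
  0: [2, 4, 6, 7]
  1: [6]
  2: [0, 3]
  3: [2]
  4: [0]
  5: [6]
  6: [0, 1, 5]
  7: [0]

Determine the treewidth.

1

A width-1 tree decomposition is:
Bags: B1 = {0, 4}  B2 = {0, 6}  B3 = {0, 2}  B4 = {1, 6}  B5 = {2, 3}  B6 = {5, 6}  B7 = {0, 7}
Tree: B1–B2, B2–B3, B2–B4, B3–B5, B2–B6, B1–B7
The largest bag has 2 vertices, giving width 1; this decomposition certifies tw(G) ≤ 1. Any graph with an edge has treewidth ≥ 1, and G has the edge 4–0. The upper and lower bounds meet at 1, so that is the treewidth.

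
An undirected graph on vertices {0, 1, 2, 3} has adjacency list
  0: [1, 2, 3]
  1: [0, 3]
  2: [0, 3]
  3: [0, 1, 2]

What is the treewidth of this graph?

A width-2 tree decomposition is:
Bags: B1 = {0, 2, 3}  B2 = {0, 1, 3}
Tree: B1–B2
The largest bag has 3 vertices, giving width 2; this decomposition certifies tw(G) ≤ 2. Conversely, {0, 1, 3} is a clique of size 3, and the vertices of any clique must share a bag in every tree decomposition; so some bag has ≥ 3 vertices and tw(G) ≥ 2. Hence tw(G) = 2 exactly.

2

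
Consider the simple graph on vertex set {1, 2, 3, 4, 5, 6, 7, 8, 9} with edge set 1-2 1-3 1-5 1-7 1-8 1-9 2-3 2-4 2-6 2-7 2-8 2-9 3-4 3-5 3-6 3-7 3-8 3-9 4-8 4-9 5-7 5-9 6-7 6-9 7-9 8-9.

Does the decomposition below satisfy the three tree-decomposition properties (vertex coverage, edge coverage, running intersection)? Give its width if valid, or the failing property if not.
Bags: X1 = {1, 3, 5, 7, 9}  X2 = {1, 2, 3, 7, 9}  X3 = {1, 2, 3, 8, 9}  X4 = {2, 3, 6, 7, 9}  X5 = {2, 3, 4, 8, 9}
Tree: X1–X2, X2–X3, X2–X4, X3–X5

Every vertex of G appears in some bag (union = {1, 2, 3, 4, 5, 6, 7, 8, 9}); every edge is covered by a bag; and for each vertex v the set of bags containing v is connected in the bag tree. The decomposition is therefore valid. The largest bag has 5 vertices, so the width is 4.

Yes; width 4.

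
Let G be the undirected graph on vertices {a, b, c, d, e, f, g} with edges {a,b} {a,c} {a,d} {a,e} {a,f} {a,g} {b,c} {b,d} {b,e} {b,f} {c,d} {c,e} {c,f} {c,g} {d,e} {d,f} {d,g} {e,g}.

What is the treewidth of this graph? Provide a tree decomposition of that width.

Treewidth 4.
One such decomposition:
Bags: B1 = {a, c, d, e, g}  B2 = {a, b, c, d, e}  B3 = {a, b, c, d, f}
Tree: B1–B2, B2–B3

Each bag holds 5 vertices, so the decomposition has width 4, which upper-bounds the treewidth. On the other hand G contains the 5-clique {a, c, d, e, g}. A clique must lie in a single bag of any decomposition, so no decomposition can have width below 4. Combining the bounds, tw(G) = 4.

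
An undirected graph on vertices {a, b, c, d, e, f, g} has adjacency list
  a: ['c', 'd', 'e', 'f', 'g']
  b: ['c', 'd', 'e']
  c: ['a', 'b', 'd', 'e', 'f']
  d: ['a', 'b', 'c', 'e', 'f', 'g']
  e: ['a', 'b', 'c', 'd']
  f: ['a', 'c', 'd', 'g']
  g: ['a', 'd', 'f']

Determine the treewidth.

A width-3 tree decomposition is:
Bags: B1 = {a, c, d, e}  B2 = {a, c, d, f}  B3 = {b, c, d, e}  B4 = {a, d, f, g}
Tree: B1–B2, B1–B3, B2–B4
Every bag has size at most 4, so the width is 4 − 1 = 3 and tw(G) ≤ 3. On the other hand G contains the 4-clique {a, d, f, g}. A clique must lie in a single bag of any decomposition, so no decomposition can have width below 3. The upper and lower bounds meet at 3, so that is the treewidth.

3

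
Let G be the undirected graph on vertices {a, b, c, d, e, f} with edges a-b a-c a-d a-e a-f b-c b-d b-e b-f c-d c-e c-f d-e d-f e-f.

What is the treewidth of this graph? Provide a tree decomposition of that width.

Treewidth 5.
Bags: B1 = {a, b, c, d, e, f}
Tree: (single bag)

A single bag containing all 6 vertices is trivially a valid decomposition of width 5. For the lower bound, the 6 vertices {a, b, c, d, e, f} are pairwise adjacent, and any tree decomposition puts a clique entirely inside one bag — forcing width ≥ 5. The upper and lower bounds meet at 5, so that is the treewidth.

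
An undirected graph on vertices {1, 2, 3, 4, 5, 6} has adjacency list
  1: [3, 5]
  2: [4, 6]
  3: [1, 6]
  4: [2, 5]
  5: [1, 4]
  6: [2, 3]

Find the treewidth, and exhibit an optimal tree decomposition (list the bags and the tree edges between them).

Treewidth 2.
One such decomposition:
Bags: B1 = {2, 4, 6}  B2 = {4, 5, 6}  B3 = {1, 5, 6}  B4 = {1, 3, 6}
Tree: B1–B2, B2–B3, B3–B4

The largest bag has 3 vertices, giving width 2; this decomposition certifies tw(G) ≤ 2. The edges 6–2–4–5–1–3–6 form a cycle, so G is not a tree and its treewidth is at least 2. The upper and lower bounds meet at 2, so that is the treewidth.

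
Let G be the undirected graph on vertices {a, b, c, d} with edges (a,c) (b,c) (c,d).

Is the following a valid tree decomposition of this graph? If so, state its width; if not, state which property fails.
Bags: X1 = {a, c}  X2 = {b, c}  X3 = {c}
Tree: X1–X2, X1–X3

No — vertex d appears in no bag.

A tree decomposition must satisfy three properties: every vertex lies in some bag; for every edge, both endpoints lie together in some bag; and for every vertex, the bags containing it form a connected subtree. Here vertex d appears in no bag, so the decomposition is invalid.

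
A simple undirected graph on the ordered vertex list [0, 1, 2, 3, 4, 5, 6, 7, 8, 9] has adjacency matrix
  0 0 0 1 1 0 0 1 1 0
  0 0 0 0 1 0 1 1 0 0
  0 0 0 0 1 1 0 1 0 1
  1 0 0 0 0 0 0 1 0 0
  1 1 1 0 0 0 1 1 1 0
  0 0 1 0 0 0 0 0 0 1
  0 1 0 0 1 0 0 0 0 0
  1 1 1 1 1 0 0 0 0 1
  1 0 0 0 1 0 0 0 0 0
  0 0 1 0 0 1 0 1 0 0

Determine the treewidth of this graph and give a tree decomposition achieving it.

Each bag holds 3 vertices, so the decomposition has width 2, which upper-bounds the treewidth. Conversely, {2, 5, 9} is a clique of size 3, and the vertices of any clique must share a bag in every tree decomposition; so some bag has ≥ 3 vertices and tw(G) ≥ 2. Therefore the treewidth is 2.

Treewidth 2.
One such decomposition:
Bags: B1 = {2, 7, 9}  B2 = {2, 4, 7}  B3 = {0, 4, 7}  B4 = {1, 4, 7}  B5 = {0, 4, 8}  B6 = {1, 4, 6}  B7 = {0, 3, 7}  B8 = {2, 5, 9}
Tree: B1–B2, B2–B3, B3–B4, B3–B5, B4–B6, B3–B7, B1–B8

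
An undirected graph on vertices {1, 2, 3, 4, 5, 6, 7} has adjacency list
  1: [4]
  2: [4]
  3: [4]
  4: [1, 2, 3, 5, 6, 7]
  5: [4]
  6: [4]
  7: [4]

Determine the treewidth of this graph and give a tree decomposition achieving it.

Every bag has size at most 2, so the width is 2 − 1 = 1 and tw(G) ≤ 1. Any graph with an edge has treewidth ≥ 1, and G has the edge 2–4. The upper and lower bounds meet at 1, so that is the treewidth.

Treewidth 1.
One optimal decomposition is:
Bags: B1 = {2, 4}  B2 = {1, 4}  B3 = {3, 4}  B4 = {4, 7}  B5 = {4, 5}  B6 = {4, 6}
Tree: B1–B2, B2–B3, B3–B4, B3–B5, B3–B6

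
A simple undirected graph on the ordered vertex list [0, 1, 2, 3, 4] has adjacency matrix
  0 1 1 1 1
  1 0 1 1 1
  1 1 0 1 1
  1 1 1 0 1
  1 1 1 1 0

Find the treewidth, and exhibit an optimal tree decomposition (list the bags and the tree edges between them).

With just one bag of size 5, the width is 5 − 1 = 4, so tw(G) ≤ 4. For the lower bound, the 5 vertices {0, 1, 2, 3, 4} are pairwise adjacent, and any tree decomposition puts a clique entirely inside one bag — forcing width ≥ 4. Hence tw(G) = 4 exactly.

Treewidth 4.
One such decomposition:
Bags: B1 = {0, 1, 2, 3, 4}
Tree: (single bag)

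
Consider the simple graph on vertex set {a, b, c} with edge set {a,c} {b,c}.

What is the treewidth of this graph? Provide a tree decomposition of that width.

The largest bag has 2 vertices, giving width 1; this decomposition certifies tw(G) ≤ 1. Since G has at least one edge (e.g. c–b), it is not an edgeless graph, so tw(G) ≥ 1. Hence tw(G) = 1 exactly.

Treewidth 1.
One such decomposition:
Bags: B1 = {b, c}  B2 = {a, c}
Tree: B1–B2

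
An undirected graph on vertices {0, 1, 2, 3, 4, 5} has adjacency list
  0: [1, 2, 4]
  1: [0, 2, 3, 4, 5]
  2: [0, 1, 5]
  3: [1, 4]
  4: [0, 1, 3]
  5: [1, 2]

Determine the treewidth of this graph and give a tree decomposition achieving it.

Treewidth 2.
Bags: B1 = {0, 1, 2}  B2 = {0, 1, 4}  B3 = {1, 3, 4}  B4 = {1, 2, 5}
Tree: B1–B2, B2–B3, B1–B4

The largest bag has 3 vertices, giving width 2; this decomposition certifies tw(G) ≤ 2. Conversely, {0, 1, 2} is a clique of size 3, and the vertices of any clique must share a bag in every tree decomposition; so some bag has ≥ 3 vertices and tw(G) ≥ 2. The upper and lower bounds meet at 2, so that is the treewidth.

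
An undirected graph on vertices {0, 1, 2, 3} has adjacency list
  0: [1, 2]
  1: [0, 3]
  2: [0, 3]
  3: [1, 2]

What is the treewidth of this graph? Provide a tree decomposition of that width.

Treewidth 2.
One such decomposition:
Bags: B1 = {0, 1, 3}  B2 = {0, 2, 3}
Tree: B1–B2

The largest bag has 3 vertices, giving width 2; this decomposition certifies tw(G) ≤ 2. Since 0–1–3–2–0 is a cycle in G, G is not acyclic. Forests are exactly the graphs of treewidth ≤ 1, so tw(G) ≥ 2. Therefore the treewidth is 2.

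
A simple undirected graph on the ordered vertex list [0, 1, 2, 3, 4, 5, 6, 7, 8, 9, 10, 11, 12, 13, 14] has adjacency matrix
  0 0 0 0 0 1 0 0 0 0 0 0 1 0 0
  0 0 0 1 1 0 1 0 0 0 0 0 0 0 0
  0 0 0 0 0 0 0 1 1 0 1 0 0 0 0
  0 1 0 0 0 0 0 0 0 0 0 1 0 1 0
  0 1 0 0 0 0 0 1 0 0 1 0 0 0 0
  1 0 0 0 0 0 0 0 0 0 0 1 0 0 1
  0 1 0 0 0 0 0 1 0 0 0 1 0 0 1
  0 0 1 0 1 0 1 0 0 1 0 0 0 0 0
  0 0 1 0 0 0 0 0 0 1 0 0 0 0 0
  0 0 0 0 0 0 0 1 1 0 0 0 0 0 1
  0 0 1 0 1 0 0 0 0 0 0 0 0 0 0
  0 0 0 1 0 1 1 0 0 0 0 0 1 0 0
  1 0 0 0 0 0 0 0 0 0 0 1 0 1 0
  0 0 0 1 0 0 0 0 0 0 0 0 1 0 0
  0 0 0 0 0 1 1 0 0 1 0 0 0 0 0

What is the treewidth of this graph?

3

A width-3 tree decomposition is:
Bags: B1 = {0, 3, 12, 13}  B2 = {0, 3, 11, 12}  B3 = {0, 3, 5, 11}  B4 = {1, 3, 5, 11}  B5 = {1, 5, 6, 11}  B6 = {1, 5, 6, 14}  B7 = {1, 4, 6, 14}  B8 = {4, 6, 7, 14}  B9 = {4, 7, 9, 14}  B10 = {4, 7, 9, 10}  B11 = {2, 7, 9, 10}  B12 = {2, 8, 9, 10}
Tree: B1–B2, B2–B3, B3–B4, B4–B5, B5–B6, B6–B7, B7–B8, B8–B9, B9–B10, B10–B11, B11–B12
Each bag holds 4 vertices, so the decomposition has width 3, which upper-bounds the treewidth. For the lower bound: the 4 vertex sets {0,12,13}, {3}, {11}, {1,5,6,14} are disjoint, each induces a connected subgraph, and every pair is joined by at least one edge of G. Contracting each set to a single vertex therefore yields K_{4} as a minor, and since treewidth is minor-monotone, tw(G) ≥ tw(K_{4}) = 3. The upper and lower bounds meet at 3, so that is the treewidth.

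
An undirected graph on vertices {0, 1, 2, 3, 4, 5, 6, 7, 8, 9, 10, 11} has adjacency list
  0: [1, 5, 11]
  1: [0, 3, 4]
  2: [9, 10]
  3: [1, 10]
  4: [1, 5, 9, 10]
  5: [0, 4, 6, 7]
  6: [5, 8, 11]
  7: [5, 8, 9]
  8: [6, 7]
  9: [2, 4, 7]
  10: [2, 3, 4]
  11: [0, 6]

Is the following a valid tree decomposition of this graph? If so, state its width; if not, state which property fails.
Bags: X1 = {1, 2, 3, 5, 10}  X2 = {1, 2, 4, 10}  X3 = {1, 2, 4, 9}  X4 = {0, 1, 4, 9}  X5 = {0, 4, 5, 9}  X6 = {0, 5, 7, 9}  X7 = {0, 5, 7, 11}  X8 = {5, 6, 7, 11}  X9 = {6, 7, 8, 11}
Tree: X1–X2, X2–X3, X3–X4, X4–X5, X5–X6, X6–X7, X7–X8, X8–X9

A tree decomposition must satisfy three properties: every vertex lies in some bag; for every edge, both endpoints lie together in some bag; and for every vertex, the bags containing it form a connected subtree. Here bags containing vertex 5 are not connected in the tree, so the decomposition is invalid.

No — bags containing vertex 5 are not connected in the tree.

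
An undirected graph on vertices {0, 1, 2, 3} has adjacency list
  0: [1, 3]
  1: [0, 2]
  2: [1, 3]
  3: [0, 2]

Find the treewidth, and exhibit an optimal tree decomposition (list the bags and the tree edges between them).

Treewidth 2.
Bags: B1 = {0, 1, 3}  B2 = {1, 2, 3}
Tree: B1–B2

The largest bag has 3 vertices, giving width 2; this decomposition certifies tw(G) ≤ 2. Since 1–0–3–2–1 is a cycle in G, G is not acyclic. Forests are exactly the graphs of treewidth ≤ 1, so tw(G) ≥ 2. Combining the bounds, tw(G) = 2.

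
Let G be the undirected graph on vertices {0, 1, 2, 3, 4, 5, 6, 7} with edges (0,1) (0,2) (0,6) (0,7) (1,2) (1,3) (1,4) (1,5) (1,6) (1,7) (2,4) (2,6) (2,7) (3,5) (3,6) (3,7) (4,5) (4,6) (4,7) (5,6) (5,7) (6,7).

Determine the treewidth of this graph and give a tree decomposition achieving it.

Each bag holds 5 vertices, so the decomposition has width 4, which upper-bounds the treewidth. For the lower bound, the 5 vertices {0, 1, 2, 6, 7} are pairwise adjacent, and any tree decomposition puts a clique entirely inside one bag — forcing width ≥ 4. Hence tw(G) = 4 exactly.

Treewidth 4.
One optimal decomposition is:
Bags: B1 = {1, 2, 4, 6, 7}  B2 = {1, 4, 5, 6, 7}  B3 = {0, 1, 2, 6, 7}  B4 = {1, 3, 5, 6, 7}
Tree: B1–B2, B1–B3, B2–B4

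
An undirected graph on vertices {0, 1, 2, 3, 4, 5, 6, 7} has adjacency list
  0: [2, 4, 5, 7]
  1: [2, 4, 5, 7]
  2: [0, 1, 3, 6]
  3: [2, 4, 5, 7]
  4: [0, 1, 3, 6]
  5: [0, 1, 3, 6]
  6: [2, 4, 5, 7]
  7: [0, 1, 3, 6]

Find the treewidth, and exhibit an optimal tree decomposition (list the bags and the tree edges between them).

Treewidth 4.
One such decomposition:
Bags: B1 = {2, 4, 5, 6, 7}  B2 = {0, 2, 4, 5, 7}  B3 = {2, 3, 4, 5, 7}  B4 = {1, 2, 4, 5, 7}
Tree: B1–B2, B2–B3, B3–B4

Each bag holds 5 vertices, so the decomposition has width 4, which upper-bounds the treewidth. For the lower bound: the 5 vertex sets {2,6}, {0,5}, {3,7}, {4}, {1} are disjoint, each induces a connected subgraph, and every pair is joined by at least one edge of G. Contracting each set to a single vertex therefore yields K_{5} as a minor, and since treewidth is minor-monotone, tw(G) ≥ tw(K_{5}) = 4. Therefore the treewidth is 4.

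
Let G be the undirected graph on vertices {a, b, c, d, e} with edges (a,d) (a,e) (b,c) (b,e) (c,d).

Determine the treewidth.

A width-2 tree decomposition is:
Bags: B1 = {a, d, e}  B2 = {c, d, e}  B3 = {b, c, e}
Tree: B1–B2, B2–B3
The largest bag has 3 vertices, giving width 2; this decomposition certifies tw(G) ≤ 2. For the lower bound, G contains the cycle e–a–d–c–b–e, so G is not a forest; only forests have treewidth ≤ 1, hence tw(G) ≥ 2. Combining the bounds, tw(G) = 2.

2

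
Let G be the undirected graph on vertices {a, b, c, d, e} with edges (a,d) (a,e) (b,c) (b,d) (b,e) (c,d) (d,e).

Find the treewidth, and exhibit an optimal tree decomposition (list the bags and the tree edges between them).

Treewidth 2.
One optimal decomposition is:
Bags: B1 = {b, d, e}  B2 = {a, d, e}  B3 = {b, c, d}
Tree: B1–B2, B1–B3

The largest bag has 3 vertices, giving width 2; this decomposition certifies tw(G) ≤ 2. On the other hand G contains the 3-clique {a, d, e}. A clique must lie in a single bag of any decomposition, so no decomposition can have width below 2. The upper and lower bounds meet at 2, so that is the treewidth.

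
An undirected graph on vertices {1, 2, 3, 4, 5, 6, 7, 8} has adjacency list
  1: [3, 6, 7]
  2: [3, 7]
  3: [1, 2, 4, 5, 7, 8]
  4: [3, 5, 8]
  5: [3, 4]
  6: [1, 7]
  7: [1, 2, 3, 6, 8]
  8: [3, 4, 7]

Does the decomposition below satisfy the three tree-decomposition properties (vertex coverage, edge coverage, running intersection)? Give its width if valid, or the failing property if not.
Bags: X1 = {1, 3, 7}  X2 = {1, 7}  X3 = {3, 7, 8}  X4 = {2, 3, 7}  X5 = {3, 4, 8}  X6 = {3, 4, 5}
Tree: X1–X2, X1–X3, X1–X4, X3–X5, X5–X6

A tree decomposition must satisfy three properties: every vertex lies in some bag; for every edge, both endpoints lie together in some bag; and for every vertex, the bags containing it form a connected subtree. Here vertex 6 appears in no bag, so the decomposition is invalid.

No — vertex 6 appears in no bag.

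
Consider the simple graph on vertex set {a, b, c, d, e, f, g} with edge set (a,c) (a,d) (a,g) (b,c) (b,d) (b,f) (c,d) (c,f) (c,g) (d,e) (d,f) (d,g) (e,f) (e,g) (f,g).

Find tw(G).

3

A width-3 tree decomposition is:
Bags: B1 = {c, d, f, g}  B2 = {b, c, d, f}  B3 = {d, e, f, g}  B4 = {a, c, d, g}
Tree: B1–B2, B1–B3, B1–B4
Every bag has size at most 4, so the width is 4 − 1 = 3 and tw(G) ≤ 3. Conversely, {a, c, d, g} is a clique of size 4, and the vertices of any clique must share a bag in every tree decomposition; so some bag has ≥ 4 vertices and tw(G) ≥ 3. The upper and lower bounds meet at 3, so that is the treewidth.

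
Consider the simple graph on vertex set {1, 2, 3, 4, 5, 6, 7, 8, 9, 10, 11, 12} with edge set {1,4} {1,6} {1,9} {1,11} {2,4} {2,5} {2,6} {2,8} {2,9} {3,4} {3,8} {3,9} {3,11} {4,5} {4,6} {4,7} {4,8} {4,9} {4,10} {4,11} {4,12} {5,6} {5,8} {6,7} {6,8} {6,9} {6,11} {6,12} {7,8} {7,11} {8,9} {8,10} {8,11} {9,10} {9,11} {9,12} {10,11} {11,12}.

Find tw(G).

4

A width-4 tree decomposition is:
Bags: B1 = {2, 4, 6, 8, 9}  B2 = {4, 6, 8, 9, 11}  B3 = {4, 6, 7, 8, 11}  B4 = {2, 4, 5, 6, 8}  B5 = {4, 8, 9, 10, 11}  B6 = {1, 4, 6, 9, 11}  B7 = {3, 4, 8, 9, 11}  B8 = {4, 6, 9, 11, 12}
Tree: B1–B2, B2–B3, B1–B4, B2–B5, B2–B6, B2–B7, B2–B8
Every bag has size at most 5, so the width is 5 − 1 = 4 and tw(G) ≤ 4. On the other hand G contains the 5-clique {4, 8, 9, 10, 11}. A clique must lie in a single bag of any decomposition, so no decomposition can have width below 4. Combining the bounds, tw(G) = 4.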